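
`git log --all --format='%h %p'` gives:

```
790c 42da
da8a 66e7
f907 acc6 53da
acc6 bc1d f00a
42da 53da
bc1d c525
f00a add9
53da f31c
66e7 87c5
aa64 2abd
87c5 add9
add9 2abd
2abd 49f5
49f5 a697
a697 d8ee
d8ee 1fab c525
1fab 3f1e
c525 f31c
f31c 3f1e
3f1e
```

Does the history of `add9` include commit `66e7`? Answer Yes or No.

Ancestors of add9: {1fab, 2abd, 3f1e, 49f5, a697, add9, c525, d8ee, f31c}.
66e7 is not in that set, so it is not an ancestor of add9.

No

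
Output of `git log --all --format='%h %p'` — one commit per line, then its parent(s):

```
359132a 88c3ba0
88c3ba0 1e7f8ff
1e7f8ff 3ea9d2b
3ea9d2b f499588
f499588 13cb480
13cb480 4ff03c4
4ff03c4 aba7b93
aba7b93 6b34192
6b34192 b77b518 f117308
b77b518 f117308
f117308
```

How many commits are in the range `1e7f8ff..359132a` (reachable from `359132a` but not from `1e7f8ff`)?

2

Reachable from 359132a: {13cb480, 1e7f8ff, 359132a, 3ea9d2b, 4ff03c4, 6b34192, 88c3ba0, aba7b93, b77b518, f117308, f499588}.
Reachable from 1e7f8ff: {13cb480, 1e7f8ff, 3ea9d2b, 4ff03c4, 6b34192, aba7b93, b77b518, f117308, f499588}.
In 359132a's history but not 1e7f8ff's: {359132a, 88c3ba0} — 2 commits.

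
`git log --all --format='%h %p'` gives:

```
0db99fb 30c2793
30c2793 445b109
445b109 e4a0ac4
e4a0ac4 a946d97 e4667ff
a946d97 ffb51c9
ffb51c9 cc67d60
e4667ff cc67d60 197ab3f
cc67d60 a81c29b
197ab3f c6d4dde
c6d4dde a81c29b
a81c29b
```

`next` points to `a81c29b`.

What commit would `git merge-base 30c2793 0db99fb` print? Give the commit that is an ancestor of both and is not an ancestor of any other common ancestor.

30c2793

Ancestors of 30c2793: {197ab3f, 30c2793, 445b109, a81c29b, a946d97, c6d4dde, cc67d60, e4667ff, e4a0ac4, ffb51c9}.
Ancestors of 0db99fb: {0db99fb, 197ab3f, 30c2793, 445b109, a81c29b, a946d97, c6d4dde, cc67d60, e4667ff, e4a0ac4, ffb51c9}.
Common ancestors: {197ab3f, 30c2793, 445b109, a81c29b, a946d97, c6d4dde, cc67d60, e4667ff, e4a0ac4, ffb51c9}.
Among these, 30c2793 is not an ancestor of any other common ancestor — it is the merge base.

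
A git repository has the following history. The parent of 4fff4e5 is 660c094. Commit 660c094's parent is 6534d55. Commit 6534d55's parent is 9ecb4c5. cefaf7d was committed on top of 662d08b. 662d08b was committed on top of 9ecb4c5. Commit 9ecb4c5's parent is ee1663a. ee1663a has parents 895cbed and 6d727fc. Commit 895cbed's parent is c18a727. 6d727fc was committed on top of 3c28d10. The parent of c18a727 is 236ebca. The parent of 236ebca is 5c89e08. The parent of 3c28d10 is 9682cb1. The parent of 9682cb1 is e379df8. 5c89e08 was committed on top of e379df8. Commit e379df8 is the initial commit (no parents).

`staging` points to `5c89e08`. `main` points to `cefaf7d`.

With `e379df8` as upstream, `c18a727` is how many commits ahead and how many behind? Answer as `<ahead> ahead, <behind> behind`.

Reachable from c18a727: {236ebca, 5c89e08, c18a727, e379df8}.
Reachable from e379df8: {e379df8}.
Only in c18a727's history (ahead): {236ebca, 5c89e08, c18a727} — 3.
Only in e379df8's history (behind): {} — 0.

3 ahead, 0 behind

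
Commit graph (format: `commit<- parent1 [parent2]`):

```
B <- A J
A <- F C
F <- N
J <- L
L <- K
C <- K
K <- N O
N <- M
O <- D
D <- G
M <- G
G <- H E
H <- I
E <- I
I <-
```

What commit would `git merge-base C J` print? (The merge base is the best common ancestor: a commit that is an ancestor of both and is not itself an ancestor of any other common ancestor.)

Ancestors of C: {C, D, E, G, H, I, K, M, N, O}.
Ancestors of J: {D, E, G, H, I, J, K, L, M, N, O}.
Common ancestors: {D, E, G, H, I, K, M, N, O}.
Among these, K is not an ancestor of any other common ancestor — it is the merge base.

K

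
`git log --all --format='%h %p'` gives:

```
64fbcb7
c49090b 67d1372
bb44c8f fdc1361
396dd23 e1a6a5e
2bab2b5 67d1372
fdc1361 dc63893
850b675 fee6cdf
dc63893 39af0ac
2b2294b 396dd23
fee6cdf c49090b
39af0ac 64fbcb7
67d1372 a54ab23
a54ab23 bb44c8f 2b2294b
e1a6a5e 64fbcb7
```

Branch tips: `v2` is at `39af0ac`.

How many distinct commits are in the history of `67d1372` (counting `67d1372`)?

Walking parent pointers from 67d1372: reachable set = {2b2294b, 396dd23, 39af0ac, 64fbcb7, 67d1372, a54ab23, bb44c8f, dc63893, e1a6a5e, fdc1361}.
That is 10 commits.

10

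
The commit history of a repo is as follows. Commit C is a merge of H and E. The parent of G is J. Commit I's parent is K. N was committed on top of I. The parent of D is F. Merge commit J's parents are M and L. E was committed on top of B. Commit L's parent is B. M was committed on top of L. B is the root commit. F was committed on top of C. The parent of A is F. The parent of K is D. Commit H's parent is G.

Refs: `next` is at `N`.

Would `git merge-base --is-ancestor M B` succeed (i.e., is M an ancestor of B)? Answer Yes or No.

Ancestors of B: {B}.
M is not in that set, so it is not an ancestor of B.

No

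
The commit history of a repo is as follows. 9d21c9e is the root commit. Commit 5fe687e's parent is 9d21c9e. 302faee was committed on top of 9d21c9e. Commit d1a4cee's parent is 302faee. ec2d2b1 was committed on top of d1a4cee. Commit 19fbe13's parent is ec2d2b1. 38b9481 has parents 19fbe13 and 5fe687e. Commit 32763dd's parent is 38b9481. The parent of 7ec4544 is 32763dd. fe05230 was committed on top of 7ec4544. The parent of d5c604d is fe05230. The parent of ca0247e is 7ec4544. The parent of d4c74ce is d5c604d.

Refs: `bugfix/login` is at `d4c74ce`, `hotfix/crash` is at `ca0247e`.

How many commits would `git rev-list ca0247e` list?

Walking parent pointers from ca0247e: reachable set = {19fbe13, 302faee, 32763dd, 38b9481, 5fe687e, 7ec4544, 9d21c9e, ca0247e, d1a4cee, ec2d2b1}.
That is 10 commits.

10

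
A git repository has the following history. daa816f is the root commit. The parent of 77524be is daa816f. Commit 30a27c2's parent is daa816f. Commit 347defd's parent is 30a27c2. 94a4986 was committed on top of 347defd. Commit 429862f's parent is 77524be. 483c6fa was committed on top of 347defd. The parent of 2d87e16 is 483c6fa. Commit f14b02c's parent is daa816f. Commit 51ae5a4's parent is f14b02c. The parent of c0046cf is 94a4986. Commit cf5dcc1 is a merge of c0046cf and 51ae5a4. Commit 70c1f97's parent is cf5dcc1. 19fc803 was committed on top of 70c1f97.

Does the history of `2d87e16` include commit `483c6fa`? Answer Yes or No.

Yes

Ancestors of 2d87e16 (commits reachable by following parents): {2d87e16, 30a27c2, 347defd, 483c6fa, daa816f}.
483c6fa is in that set, so it is an ancestor of 2d87e16.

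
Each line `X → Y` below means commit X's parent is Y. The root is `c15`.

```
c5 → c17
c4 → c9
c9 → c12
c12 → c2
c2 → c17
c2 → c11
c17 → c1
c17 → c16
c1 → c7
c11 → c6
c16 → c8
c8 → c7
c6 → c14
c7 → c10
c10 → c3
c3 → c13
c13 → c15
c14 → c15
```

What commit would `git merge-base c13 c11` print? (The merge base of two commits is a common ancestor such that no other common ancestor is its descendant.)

Ancestors of c13: {c13, c15}.
Ancestors of c11: {c11, c14, c15, c6}.
Common ancestors: {c15}.
The only common ancestor is c15, so it is the merge base.

c15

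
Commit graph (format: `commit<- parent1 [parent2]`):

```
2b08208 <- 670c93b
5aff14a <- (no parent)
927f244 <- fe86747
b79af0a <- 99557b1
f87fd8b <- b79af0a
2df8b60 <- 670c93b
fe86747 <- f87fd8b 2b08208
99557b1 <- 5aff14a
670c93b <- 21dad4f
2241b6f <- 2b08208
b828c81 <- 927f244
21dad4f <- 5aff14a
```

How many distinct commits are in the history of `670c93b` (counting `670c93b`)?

Walking parent pointers from 670c93b: reachable set = {21dad4f, 5aff14a, 670c93b}.
That is 3 commits.

3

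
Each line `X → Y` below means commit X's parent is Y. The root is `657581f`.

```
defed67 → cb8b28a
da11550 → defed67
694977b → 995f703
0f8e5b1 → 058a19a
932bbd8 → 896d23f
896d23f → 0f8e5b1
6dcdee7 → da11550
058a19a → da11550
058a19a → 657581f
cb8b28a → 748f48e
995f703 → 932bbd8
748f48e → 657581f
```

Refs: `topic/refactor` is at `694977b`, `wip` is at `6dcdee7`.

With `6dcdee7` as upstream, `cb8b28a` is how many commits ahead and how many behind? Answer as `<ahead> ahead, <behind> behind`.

Reachable from cb8b28a: {657581f, 748f48e, cb8b28a}.
Reachable from 6dcdee7: {657581f, 6dcdee7, 748f48e, cb8b28a, da11550, defed67}.
Only in cb8b28a's history (ahead): {} — 0.
Only in 6dcdee7's history (behind): {6dcdee7, da11550, defed67} — 3.

0 ahead, 3 behind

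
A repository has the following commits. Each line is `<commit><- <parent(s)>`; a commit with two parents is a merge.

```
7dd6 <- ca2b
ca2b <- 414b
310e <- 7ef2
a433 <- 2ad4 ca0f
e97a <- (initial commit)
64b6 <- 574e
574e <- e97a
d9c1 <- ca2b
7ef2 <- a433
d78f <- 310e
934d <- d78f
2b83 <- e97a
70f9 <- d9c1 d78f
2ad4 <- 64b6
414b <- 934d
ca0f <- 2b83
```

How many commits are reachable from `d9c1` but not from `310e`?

5

Reachable from d9c1: {2ad4, 2b83, 310e, 414b, 574e, 64b6, 7ef2, 934d, a433, ca0f, ca2b, d78f, d9c1, e97a}.
Reachable from 310e: {2ad4, 2b83, 310e, 574e, 64b6, 7ef2, a433, ca0f, e97a}.
In d9c1's history but not 310e's: {414b, 934d, ca2b, d78f, d9c1} — 5 commits.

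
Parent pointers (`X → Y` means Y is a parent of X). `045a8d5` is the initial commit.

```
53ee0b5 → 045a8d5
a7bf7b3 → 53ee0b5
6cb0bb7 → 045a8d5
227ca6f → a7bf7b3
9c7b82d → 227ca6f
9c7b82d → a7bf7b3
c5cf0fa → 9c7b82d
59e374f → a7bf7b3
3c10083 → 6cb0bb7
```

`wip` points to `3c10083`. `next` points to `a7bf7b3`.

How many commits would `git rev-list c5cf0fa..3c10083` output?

Reachable from 3c10083: {045a8d5, 3c10083, 6cb0bb7}.
Reachable from c5cf0fa: {045a8d5, 227ca6f, 53ee0b5, 9c7b82d, a7bf7b3, c5cf0fa}.
In 3c10083's history but not c5cf0fa's: {3c10083, 6cb0bb7} — 2 commits.

2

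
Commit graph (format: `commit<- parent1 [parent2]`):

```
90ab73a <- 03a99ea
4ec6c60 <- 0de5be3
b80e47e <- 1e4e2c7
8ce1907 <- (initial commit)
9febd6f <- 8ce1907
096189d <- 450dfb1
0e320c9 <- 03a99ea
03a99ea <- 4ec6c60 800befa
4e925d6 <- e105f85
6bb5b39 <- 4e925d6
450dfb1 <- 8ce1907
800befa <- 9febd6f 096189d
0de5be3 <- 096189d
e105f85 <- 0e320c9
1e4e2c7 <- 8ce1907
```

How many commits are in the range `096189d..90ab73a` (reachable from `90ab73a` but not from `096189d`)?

6

Reachable from 90ab73a: {03a99ea, 096189d, 0de5be3, 450dfb1, 4ec6c60, 800befa, 8ce1907, 90ab73a, 9febd6f}.
Reachable from 096189d: {096189d, 450dfb1, 8ce1907}.
In 90ab73a's history but not 096189d's: {03a99ea, 0de5be3, 4ec6c60, 800befa, 90ab73a, 9febd6f} — 6 commits.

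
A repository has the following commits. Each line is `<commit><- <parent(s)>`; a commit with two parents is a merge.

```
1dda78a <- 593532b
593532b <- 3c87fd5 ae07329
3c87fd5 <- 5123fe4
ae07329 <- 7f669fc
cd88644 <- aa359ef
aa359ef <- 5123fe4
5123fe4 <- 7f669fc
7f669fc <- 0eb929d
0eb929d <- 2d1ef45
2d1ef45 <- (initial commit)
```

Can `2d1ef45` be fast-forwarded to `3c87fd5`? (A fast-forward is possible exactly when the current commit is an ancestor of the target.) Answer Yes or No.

Yes

A fast-forward from 2d1ef45 to 3c87fd5 is possible iff 2d1ef45 is an ancestor of 3c87fd5.
Ancestors of 3c87fd5: {0eb929d, 2d1ef45, 3c87fd5, 5123fe4, 7f669fc}.
2d1ef45 is among them, so fast-forward is possible.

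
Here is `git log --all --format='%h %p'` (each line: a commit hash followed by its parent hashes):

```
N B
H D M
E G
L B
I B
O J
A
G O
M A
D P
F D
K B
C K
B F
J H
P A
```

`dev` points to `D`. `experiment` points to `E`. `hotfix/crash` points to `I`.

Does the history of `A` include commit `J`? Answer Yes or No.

Ancestors of A: {A}.
J is not in that set, so it is not an ancestor of A.

No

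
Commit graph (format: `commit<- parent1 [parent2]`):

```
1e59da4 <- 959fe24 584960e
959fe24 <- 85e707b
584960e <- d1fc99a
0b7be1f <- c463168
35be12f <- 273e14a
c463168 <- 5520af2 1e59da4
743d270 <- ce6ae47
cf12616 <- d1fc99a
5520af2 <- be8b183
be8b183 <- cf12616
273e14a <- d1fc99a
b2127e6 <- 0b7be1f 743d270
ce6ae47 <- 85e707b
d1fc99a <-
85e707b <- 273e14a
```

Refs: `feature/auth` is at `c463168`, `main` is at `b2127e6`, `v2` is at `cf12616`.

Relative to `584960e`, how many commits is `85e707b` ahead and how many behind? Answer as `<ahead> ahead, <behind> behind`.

2 ahead, 1 behind

Reachable from 85e707b: {273e14a, 85e707b, d1fc99a}.
Reachable from 584960e: {584960e, d1fc99a}.
Only in 85e707b's history (ahead): {273e14a, 85e707b} — 2.
Only in 584960e's history (behind): {584960e} — 1.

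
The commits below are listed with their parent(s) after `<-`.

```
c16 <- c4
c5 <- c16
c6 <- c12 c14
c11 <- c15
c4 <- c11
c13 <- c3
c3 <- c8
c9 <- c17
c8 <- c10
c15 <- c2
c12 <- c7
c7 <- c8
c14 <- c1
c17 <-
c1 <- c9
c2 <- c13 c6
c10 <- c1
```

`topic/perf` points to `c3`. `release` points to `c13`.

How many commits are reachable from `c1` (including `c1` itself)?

3

Walking parent pointers from c1: reachable set = {c1, c17, c9}.
That is 3 commits.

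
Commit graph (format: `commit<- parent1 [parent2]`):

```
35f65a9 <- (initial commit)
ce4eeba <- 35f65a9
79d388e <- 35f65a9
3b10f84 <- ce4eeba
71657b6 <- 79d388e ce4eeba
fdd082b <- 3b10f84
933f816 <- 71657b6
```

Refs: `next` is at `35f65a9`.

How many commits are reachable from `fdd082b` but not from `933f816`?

2

Reachable from fdd082b: {35f65a9, 3b10f84, ce4eeba, fdd082b}.
Reachable from 933f816: {35f65a9, 71657b6, 79d388e, 933f816, ce4eeba}.
In fdd082b's history but not 933f816's: {3b10f84, fdd082b} — 2 commits.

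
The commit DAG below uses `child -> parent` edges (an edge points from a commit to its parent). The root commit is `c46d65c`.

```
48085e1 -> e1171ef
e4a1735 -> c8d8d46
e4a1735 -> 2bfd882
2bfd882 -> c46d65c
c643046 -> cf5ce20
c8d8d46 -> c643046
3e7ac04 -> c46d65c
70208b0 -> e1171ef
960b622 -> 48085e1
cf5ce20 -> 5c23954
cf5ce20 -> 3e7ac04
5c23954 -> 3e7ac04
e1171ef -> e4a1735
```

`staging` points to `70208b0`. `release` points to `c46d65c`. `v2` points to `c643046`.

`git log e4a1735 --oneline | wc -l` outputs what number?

8

Walking parent pointers from e4a1735: reachable set = {2bfd882, 3e7ac04, 5c23954, c46d65c, c643046, c8d8d46, cf5ce20, e4a1735}.
That is 8 commits.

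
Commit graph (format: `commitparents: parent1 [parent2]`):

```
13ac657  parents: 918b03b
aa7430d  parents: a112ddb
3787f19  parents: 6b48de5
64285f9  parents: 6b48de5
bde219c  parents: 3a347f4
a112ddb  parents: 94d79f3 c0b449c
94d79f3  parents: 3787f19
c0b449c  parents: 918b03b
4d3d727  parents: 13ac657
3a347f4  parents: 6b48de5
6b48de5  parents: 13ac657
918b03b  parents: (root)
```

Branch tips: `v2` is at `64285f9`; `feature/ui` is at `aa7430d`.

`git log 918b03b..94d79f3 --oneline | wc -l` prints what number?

Reachable from 94d79f3: {13ac657, 3787f19, 6b48de5, 918b03b, 94d79f3}.
Reachable from 918b03b: {918b03b}.
In 94d79f3's history but not 918b03b's: {13ac657, 3787f19, 6b48de5, 94d79f3} — 4 commits.

4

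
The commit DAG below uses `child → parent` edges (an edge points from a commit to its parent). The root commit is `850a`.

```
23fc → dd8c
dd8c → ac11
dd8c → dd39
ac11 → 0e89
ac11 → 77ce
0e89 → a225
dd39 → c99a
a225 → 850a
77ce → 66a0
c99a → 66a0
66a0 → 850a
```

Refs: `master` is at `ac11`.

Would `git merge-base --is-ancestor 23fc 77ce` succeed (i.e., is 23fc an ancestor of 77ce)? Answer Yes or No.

No

Ancestors of 77ce: {66a0, 77ce, 850a}.
23fc is not in that set, so it is not an ancestor of 77ce.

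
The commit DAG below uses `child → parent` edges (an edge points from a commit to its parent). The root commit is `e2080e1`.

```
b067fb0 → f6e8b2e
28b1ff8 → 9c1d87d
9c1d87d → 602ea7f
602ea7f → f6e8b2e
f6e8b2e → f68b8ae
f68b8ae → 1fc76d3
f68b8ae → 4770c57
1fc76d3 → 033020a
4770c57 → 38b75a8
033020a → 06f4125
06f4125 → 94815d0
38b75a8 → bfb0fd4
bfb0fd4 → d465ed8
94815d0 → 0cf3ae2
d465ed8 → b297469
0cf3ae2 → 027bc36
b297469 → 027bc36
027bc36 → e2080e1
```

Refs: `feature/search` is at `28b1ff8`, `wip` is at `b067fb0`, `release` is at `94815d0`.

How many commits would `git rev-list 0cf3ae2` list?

Walking parent pointers from 0cf3ae2: reachable set = {027bc36, 0cf3ae2, e2080e1}.
That is 3 commits.

3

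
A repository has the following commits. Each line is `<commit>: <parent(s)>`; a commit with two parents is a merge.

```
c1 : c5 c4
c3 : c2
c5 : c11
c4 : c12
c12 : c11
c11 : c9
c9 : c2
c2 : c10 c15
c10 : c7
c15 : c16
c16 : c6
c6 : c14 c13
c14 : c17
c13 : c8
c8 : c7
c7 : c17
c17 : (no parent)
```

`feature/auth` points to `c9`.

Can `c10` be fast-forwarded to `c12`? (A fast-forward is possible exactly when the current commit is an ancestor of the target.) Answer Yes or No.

Yes

A fast-forward from c10 to c12 is possible iff c10 is an ancestor of c12.
Ancestors of c12: {c10, c11, c12, c13, c14, c15, c16, c17, c2, c6, c7, c8, c9}.
c10 is among them, so fast-forward is possible.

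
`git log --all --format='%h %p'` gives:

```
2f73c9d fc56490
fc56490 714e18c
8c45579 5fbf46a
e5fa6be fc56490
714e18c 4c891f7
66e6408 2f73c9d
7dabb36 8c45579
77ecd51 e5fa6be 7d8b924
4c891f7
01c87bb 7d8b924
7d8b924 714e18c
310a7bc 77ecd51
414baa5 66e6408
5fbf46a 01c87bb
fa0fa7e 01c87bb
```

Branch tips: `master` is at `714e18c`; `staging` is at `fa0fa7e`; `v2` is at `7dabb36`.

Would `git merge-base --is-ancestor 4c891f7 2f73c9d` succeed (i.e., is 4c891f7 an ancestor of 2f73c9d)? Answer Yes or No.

Ancestors of 2f73c9d (commits reachable by following parents): {2f73c9d, 4c891f7, 714e18c, fc56490}.
4c891f7 is in that set, so it is an ancestor of 2f73c9d.

Yes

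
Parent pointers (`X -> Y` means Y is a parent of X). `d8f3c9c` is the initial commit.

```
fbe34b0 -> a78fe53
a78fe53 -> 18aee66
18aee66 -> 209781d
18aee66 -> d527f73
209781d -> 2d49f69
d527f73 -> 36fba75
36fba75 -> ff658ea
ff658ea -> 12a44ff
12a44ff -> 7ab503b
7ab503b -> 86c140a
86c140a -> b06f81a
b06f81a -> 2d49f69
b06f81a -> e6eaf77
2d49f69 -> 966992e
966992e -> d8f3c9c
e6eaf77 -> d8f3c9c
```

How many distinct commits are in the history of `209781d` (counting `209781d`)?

Walking parent pointers from 209781d: reachable set = {209781d, 2d49f69, 966992e, d8f3c9c}.
That is 4 commits.

4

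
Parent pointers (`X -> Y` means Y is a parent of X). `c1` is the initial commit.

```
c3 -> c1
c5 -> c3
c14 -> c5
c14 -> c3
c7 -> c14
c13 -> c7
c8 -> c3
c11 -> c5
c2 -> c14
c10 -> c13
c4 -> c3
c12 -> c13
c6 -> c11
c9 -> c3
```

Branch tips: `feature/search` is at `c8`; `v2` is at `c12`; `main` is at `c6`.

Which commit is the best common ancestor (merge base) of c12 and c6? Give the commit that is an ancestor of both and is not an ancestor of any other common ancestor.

c5

Ancestors of c12: {c1, c12, c13, c14, c3, c5, c7}.
Ancestors of c6: {c1, c11, c3, c5, c6}.
Common ancestors: {c1, c3, c5}.
Among these, c5 is not an ancestor of any other common ancestor — it is the merge base.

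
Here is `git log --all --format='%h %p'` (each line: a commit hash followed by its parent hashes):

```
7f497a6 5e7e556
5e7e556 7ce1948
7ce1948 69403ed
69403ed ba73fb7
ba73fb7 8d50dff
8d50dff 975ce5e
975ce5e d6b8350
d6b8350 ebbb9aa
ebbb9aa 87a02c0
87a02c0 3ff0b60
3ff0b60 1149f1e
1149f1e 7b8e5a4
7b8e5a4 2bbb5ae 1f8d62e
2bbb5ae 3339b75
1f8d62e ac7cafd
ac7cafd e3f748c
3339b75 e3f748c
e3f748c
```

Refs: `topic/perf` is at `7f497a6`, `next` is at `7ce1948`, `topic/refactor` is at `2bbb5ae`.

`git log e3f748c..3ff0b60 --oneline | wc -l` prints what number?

7

Reachable from 3ff0b60: {1149f1e, 1f8d62e, 2bbb5ae, 3339b75, 3ff0b60, 7b8e5a4, ac7cafd, e3f748c}.
Reachable from e3f748c: {e3f748c}.
In 3ff0b60's history but not e3f748c's: {1149f1e, 1f8d62e, 2bbb5ae, 3339b75, 3ff0b60, 7b8e5a4, ac7cafd} — 7 commits.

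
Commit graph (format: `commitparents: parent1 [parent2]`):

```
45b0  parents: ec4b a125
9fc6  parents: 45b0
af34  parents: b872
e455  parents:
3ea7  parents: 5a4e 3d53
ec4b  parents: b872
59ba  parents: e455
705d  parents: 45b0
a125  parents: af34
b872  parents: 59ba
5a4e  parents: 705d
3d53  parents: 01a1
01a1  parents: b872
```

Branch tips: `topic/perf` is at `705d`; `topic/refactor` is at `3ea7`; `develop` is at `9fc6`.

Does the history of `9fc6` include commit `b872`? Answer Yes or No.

Yes

Ancestors of 9fc6 (commits reachable by following parents): {45b0, 59ba, 9fc6, a125, af34, b872, e455, ec4b}.
b872 is in that set, so it is an ancestor of 9fc6.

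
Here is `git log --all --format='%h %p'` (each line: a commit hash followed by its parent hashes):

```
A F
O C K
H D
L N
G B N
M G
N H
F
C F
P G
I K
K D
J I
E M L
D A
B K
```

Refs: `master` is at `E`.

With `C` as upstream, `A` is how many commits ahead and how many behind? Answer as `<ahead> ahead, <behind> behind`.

1 ahead, 1 behind

Reachable from A: {A, F}.
Reachable from C: {C, F}.
Only in A's history (ahead): {A} — 1.
Only in C's history (behind): {C} — 1.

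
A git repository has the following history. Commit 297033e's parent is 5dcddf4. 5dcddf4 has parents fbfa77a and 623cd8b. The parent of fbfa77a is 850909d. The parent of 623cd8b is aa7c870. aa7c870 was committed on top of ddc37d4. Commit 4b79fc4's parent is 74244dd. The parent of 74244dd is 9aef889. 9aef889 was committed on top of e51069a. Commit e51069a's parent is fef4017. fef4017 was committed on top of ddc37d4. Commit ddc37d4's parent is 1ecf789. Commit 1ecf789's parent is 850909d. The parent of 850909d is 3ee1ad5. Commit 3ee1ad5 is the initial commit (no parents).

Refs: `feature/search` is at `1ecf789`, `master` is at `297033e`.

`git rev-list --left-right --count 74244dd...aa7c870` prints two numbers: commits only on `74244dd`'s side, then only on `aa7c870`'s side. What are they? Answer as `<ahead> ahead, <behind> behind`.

4 ahead, 1 behind

Reachable from 74244dd: {1ecf789, 3ee1ad5, 74244dd, 850909d, 9aef889, ddc37d4, e51069a, fef4017}.
Reachable from aa7c870: {1ecf789, 3ee1ad5, 850909d, aa7c870, ddc37d4}.
Only in 74244dd's history (ahead): {74244dd, 9aef889, e51069a, fef4017} — 4.
Only in aa7c870's history (behind): {aa7c870} — 1.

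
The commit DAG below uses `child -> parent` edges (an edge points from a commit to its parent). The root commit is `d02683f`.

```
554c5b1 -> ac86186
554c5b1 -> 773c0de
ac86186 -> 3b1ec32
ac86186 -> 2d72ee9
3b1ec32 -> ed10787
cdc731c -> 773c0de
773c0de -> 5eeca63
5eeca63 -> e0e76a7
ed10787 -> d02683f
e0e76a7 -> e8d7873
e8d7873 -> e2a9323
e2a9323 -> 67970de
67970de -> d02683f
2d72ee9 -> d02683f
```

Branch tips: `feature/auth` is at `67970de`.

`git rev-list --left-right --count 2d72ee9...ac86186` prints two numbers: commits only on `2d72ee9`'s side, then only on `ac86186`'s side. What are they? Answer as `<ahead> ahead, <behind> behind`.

0 ahead, 3 behind

Reachable from 2d72ee9: {2d72ee9, d02683f}.
Reachable from ac86186: {2d72ee9, 3b1ec32, ac86186, d02683f, ed10787}.
Only in 2d72ee9's history (ahead): {} — 0.
Only in ac86186's history (behind): {3b1ec32, ac86186, ed10787} — 3.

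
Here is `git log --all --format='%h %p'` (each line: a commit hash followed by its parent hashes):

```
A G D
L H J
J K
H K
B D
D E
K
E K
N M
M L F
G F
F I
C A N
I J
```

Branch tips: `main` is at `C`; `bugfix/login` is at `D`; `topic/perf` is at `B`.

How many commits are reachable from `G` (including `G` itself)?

Walking parent pointers from G: reachable set = {F, G, I, J, K}.
That is 5 commits.

5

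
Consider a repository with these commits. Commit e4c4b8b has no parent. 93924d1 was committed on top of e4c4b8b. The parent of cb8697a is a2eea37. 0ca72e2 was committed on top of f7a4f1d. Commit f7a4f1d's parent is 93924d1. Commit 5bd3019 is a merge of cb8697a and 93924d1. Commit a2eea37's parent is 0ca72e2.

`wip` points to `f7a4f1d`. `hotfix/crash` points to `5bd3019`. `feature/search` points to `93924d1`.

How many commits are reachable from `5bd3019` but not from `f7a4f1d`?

Reachable from 5bd3019: {0ca72e2, 5bd3019, 93924d1, a2eea37, cb8697a, e4c4b8b, f7a4f1d}.
Reachable from f7a4f1d: {93924d1, e4c4b8b, f7a4f1d}.
In 5bd3019's history but not f7a4f1d's: {0ca72e2, 5bd3019, a2eea37, cb8697a} — 4 commits.

4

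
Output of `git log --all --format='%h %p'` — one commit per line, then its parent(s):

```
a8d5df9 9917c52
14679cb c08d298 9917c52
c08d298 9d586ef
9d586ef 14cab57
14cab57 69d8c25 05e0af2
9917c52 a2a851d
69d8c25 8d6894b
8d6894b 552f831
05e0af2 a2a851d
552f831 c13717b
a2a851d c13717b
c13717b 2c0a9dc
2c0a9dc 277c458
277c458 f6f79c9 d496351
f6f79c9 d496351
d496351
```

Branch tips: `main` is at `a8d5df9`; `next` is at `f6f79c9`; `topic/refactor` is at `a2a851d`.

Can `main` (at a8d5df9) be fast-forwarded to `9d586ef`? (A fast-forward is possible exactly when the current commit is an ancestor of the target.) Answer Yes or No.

A fast-forward from a8d5df9 to 9d586ef is possible iff a8d5df9 is an ancestor of 9d586ef.
Ancestors of 9d586ef: {05e0af2, 14cab57, 277c458, 2c0a9dc, 552f831, 69d8c25, 8d6894b, 9d586ef, a2a851d, c13717b, d496351, f6f79c9}.
a8d5df9 is not among them, so fast-forward is not possible.

No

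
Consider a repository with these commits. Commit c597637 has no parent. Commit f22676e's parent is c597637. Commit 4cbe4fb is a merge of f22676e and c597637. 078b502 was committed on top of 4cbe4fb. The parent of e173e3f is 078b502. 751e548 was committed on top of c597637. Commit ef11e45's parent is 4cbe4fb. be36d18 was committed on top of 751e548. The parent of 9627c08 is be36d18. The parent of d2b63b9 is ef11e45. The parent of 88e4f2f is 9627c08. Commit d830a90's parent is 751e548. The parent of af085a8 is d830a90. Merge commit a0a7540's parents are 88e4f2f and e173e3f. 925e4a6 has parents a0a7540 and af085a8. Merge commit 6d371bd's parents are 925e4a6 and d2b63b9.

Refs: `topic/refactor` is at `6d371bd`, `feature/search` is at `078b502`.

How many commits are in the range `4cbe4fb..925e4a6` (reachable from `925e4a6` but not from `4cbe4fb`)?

10

Reachable from 925e4a6: {078b502, 4cbe4fb, 751e548, 88e4f2f, 925e4a6, 9627c08, a0a7540, af085a8, be36d18, c597637, d830a90, e173e3f, f22676e}.
Reachable from 4cbe4fb: {4cbe4fb, c597637, f22676e}.
In 925e4a6's history but not 4cbe4fb's: {078b502, 751e548, 88e4f2f, 925e4a6, 9627c08, a0a7540, af085a8, be36d18, d830a90, e173e3f} — 10 commits.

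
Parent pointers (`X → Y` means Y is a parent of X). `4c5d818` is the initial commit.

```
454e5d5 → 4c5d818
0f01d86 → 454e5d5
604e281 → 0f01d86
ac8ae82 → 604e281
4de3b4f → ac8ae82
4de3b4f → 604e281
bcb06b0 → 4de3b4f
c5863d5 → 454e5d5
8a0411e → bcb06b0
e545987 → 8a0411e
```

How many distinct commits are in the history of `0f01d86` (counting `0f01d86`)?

Walking parent pointers from 0f01d86: reachable set = {0f01d86, 454e5d5, 4c5d818}.
That is 3 commits.

3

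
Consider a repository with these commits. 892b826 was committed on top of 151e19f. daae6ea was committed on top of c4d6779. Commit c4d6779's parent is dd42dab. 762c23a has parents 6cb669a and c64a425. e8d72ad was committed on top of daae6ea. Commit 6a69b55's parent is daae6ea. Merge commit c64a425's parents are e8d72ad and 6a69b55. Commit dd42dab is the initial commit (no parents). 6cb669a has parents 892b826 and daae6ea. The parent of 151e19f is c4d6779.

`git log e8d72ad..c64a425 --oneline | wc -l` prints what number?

2

Reachable from c64a425: {6a69b55, c4d6779, c64a425, daae6ea, dd42dab, e8d72ad}.
Reachable from e8d72ad: {c4d6779, daae6ea, dd42dab, e8d72ad}.
In c64a425's history but not e8d72ad's: {6a69b55, c64a425} — 2 commits.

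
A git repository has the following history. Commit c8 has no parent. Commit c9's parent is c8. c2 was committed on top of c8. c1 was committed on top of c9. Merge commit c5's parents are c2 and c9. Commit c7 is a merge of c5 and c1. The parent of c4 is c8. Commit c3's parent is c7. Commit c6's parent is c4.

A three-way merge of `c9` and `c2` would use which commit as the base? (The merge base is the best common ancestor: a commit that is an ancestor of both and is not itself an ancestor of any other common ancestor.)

c8

Ancestors of c9: {c8, c9}.
Ancestors of c2: {c2, c8}.
Common ancestors: {c8}.
The only common ancestor is c8, so it is the merge base.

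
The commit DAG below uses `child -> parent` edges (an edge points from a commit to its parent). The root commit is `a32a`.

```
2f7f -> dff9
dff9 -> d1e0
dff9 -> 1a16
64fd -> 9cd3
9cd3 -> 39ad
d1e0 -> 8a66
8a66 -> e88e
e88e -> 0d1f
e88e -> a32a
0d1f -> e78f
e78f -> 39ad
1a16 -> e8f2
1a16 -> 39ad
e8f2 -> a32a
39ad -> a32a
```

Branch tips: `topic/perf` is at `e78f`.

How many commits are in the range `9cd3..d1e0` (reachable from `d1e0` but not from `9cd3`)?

5

Reachable from d1e0: {0d1f, 39ad, 8a66, a32a, d1e0, e78f, e88e}.
Reachable from 9cd3: {39ad, 9cd3, a32a}.
In d1e0's history but not 9cd3's: {0d1f, 8a66, d1e0, e78f, e88e} — 5 commits.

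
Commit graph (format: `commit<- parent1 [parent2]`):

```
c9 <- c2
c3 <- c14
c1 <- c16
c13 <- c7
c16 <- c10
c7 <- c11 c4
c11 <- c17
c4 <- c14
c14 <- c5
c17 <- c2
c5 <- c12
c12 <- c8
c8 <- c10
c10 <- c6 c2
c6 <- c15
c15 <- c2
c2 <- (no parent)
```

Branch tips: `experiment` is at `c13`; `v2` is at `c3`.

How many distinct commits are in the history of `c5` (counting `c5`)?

Walking parent pointers from c5: reachable set = {c10, c12, c15, c2, c5, c6, c8}.
That is 7 commits.

7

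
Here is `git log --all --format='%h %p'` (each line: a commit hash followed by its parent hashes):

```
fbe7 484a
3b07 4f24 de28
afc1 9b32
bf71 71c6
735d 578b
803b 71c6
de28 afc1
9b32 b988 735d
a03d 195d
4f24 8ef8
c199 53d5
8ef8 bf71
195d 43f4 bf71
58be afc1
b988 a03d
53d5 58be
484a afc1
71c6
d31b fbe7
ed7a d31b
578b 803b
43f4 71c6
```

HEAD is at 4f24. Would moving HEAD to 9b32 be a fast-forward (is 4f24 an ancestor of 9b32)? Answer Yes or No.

A fast-forward from 4f24 to 9b32 is possible iff 4f24 is an ancestor of 9b32.
Ancestors of 9b32: {195d, 43f4, 578b, 71c6, 735d, 803b, 9b32, a03d, b988, bf71}.
4f24 is not among them, so fast-forward is not possible.

No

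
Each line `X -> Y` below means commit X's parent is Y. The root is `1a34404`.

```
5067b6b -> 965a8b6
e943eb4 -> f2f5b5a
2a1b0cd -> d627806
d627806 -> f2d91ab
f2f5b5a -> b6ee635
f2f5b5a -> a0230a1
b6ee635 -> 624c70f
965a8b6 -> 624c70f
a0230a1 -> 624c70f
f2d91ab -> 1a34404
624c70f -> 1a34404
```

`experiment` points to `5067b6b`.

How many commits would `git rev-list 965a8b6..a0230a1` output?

1

Reachable from a0230a1: {1a34404, 624c70f, a0230a1}.
Reachable from 965a8b6: {1a34404, 624c70f, 965a8b6}.
In a0230a1's history but not 965a8b6's: {a0230a1} — 1 commit.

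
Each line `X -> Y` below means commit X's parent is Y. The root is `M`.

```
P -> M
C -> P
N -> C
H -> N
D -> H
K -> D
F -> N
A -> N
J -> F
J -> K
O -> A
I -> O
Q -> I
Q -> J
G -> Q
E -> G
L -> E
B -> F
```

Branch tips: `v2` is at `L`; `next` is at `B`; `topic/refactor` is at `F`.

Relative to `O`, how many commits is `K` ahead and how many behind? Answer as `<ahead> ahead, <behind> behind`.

3 ahead, 2 behind

Reachable from K: {C, D, H, K, M, N, P}.
Reachable from O: {A, C, M, N, O, P}.
Only in K's history (ahead): {D, H, K} — 3.
Only in O's history (behind): {A, O} — 2.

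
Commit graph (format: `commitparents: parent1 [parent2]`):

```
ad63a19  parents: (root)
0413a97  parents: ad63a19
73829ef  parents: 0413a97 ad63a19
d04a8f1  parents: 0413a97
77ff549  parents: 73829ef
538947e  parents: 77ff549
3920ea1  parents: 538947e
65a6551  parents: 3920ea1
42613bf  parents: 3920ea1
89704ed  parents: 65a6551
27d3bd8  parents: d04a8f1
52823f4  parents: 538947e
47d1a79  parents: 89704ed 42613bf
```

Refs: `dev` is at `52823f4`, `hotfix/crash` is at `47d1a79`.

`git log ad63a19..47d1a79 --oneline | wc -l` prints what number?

Reachable from 47d1a79: {0413a97, 3920ea1, 42613bf, 47d1a79, 538947e, 65a6551, 73829ef, 77ff549, 89704ed, ad63a19}.
Reachable from ad63a19: {ad63a19}.
In 47d1a79's history but not ad63a19's: {0413a97, 3920ea1, 42613bf, 47d1a79, 538947e, 65a6551, 73829ef, 77ff549, 89704ed} — 9 commits.

9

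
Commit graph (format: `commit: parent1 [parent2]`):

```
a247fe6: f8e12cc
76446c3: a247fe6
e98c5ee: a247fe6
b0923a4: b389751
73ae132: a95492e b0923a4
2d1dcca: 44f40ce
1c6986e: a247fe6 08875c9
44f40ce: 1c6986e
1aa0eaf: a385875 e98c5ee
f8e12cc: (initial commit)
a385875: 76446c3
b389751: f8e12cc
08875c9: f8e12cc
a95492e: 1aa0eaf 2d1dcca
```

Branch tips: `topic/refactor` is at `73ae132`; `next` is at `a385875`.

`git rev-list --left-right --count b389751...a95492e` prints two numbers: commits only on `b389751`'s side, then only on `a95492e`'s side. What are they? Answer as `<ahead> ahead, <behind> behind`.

1 ahead, 10 behind

Reachable from b389751: {b389751, f8e12cc}.
Reachable from a95492e: {08875c9, 1aa0eaf, 1c6986e, 2d1dcca, 44f40ce, 76446c3, a247fe6, a385875, a95492e, e98c5ee, f8e12cc}.
Only in b389751's history (ahead): {b389751} — 1.
Only in a95492e's history (behind): {08875c9, 1aa0eaf, 1c6986e, 2d1dcca, 44f40ce, 76446c3, a247fe6, a385875, a95492e, e98c5ee} — 10.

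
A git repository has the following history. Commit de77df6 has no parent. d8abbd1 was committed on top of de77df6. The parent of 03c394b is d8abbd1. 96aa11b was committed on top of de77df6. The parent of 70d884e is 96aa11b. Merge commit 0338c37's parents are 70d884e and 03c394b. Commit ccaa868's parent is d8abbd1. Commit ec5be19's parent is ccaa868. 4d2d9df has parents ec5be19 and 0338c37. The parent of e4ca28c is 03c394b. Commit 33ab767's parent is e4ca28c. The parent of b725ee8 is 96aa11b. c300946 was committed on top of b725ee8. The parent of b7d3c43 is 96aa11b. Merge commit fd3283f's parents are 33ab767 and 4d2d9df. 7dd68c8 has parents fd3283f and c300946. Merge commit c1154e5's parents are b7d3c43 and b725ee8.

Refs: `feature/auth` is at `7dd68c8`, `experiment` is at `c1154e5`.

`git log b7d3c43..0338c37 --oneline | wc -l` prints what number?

4

Reachable from 0338c37: {0338c37, 03c394b, 70d884e, 96aa11b, d8abbd1, de77df6}.
Reachable from b7d3c43: {96aa11b, b7d3c43, de77df6}.
In 0338c37's history but not b7d3c43's: {0338c37, 03c394b, 70d884e, d8abbd1} — 4 commits.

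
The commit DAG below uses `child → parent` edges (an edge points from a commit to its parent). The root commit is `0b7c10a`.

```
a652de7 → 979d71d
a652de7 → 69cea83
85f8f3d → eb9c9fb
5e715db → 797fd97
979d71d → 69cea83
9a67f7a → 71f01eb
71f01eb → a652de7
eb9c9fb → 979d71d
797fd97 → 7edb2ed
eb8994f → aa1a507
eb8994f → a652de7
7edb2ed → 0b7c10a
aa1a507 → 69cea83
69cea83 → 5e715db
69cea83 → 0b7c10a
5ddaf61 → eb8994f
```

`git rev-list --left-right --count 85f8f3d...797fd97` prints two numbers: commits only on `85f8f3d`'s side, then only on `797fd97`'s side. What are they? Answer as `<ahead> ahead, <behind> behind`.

5 ahead, 0 behind

Reachable from 85f8f3d: {0b7c10a, 5e715db, 69cea83, 797fd97, 7edb2ed, 85f8f3d, 979d71d, eb9c9fb}.
Reachable from 797fd97: {0b7c10a, 797fd97, 7edb2ed}.
Only in 85f8f3d's history (ahead): {5e715db, 69cea83, 85f8f3d, 979d71d, eb9c9fb} — 5.
Only in 797fd97's history (behind): {} — 0.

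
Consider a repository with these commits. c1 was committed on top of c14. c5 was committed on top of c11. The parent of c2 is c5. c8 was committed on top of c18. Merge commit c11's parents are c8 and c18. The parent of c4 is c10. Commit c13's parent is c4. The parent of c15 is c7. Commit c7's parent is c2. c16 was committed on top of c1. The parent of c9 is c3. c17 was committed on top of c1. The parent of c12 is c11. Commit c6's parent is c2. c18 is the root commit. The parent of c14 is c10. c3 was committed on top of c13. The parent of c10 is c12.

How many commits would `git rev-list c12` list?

4

Walking parent pointers from c12: reachable set = {c11, c12, c18, c8}.
That is 4 commits.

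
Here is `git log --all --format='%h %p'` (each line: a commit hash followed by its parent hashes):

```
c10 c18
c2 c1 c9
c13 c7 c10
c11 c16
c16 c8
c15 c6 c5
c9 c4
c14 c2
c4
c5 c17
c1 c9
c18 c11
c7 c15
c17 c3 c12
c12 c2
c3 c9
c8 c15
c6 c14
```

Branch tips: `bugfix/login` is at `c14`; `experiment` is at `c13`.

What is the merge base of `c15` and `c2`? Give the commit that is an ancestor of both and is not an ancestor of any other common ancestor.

c2

Ancestors of c15: {c1, c12, c14, c15, c17, c2, c3, c4, c5, c6, c9}.
Ancestors of c2: {c1, c2, c4, c9}.
Common ancestors: {c1, c2, c4, c9}.
Among these, c2 is not an ancestor of any other common ancestor — it is the merge base.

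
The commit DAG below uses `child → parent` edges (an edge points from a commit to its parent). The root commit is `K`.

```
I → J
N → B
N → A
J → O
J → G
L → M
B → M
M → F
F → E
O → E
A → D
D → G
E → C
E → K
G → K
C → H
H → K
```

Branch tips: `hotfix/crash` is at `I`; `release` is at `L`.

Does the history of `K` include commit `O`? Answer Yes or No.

Ancestors of K: {K}.
O is not in that set, so it is not an ancestor of K.

No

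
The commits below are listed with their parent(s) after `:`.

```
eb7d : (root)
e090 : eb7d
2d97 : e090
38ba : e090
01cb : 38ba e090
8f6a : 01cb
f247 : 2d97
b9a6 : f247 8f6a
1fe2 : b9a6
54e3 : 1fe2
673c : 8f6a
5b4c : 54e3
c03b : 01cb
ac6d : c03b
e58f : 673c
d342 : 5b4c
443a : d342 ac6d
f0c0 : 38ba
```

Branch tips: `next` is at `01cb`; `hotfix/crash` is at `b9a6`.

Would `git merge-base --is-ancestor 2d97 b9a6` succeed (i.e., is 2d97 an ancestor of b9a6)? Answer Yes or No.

Yes

Ancestors of b9a6 (commits reachable by following parents): {01cb, 2d97, 38ba, 8f6a, b9a6, e090, eb7d, f247}.
2d97 is in that set, so it is an ancestor of b9a6.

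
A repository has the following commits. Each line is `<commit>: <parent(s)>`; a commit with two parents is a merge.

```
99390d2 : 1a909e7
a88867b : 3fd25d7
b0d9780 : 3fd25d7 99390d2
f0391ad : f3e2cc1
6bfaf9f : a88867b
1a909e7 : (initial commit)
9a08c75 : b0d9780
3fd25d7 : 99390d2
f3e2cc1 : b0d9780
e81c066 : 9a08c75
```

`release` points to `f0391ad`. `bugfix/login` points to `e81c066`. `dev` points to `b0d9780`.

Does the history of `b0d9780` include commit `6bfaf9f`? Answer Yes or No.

No

Ancestors of b0d9780: {1a909e7, 3fd25d7, 99390d2, b0d9780}.
6bfaf9f is not in that set, so it is not an ancestor of b0d9780.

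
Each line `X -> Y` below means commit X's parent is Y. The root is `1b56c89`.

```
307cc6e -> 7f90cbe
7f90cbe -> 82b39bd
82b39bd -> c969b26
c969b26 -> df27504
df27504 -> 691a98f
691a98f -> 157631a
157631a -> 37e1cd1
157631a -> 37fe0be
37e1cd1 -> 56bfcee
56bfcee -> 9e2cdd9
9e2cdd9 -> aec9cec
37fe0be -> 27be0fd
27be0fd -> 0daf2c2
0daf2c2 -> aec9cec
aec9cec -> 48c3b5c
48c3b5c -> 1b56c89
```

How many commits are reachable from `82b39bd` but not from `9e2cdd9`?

Reachable from 82b39bd: {0daf2c2, 157631a, 1b56c89, 27be0fd, 37e1cd1, 37fe0be, 48c3b5c, 56bfcee, 691a98f, 82b39bd, 9e2cdd9, aec9cec, c969b26, df27504}.
Reachable from 9e2cdd9: {1b56c89, 48c3b5c, 9e2cdd9, aec9cec}.
In 82b39bd's history but not 9e2cdd9's: {0daf2c2, 157631a, 27be0fd, 37e1cd1, 37fe0be, 56bfcee, 691a98f, 82b39bd, c969b26, df27504} — 10 commits.

10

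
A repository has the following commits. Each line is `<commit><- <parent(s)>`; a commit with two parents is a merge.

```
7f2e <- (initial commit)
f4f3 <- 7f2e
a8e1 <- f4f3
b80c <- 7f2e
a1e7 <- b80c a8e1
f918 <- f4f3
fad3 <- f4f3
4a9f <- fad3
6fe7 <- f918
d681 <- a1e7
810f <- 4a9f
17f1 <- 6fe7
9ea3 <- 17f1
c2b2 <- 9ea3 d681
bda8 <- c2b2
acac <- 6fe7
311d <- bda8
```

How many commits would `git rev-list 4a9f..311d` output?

11

Reachable from 311d: {17f1, 311d, 6fe7, 7f2e, 9ea3, a1e7, a8e1, b80c, bda8, c2b2, d681, f4f3, f918}.
Reachable from 4a9f: {4a9f, 7f2e, f4f3, fad3}.
In 311d's history but not 4a9f's: {17f1, 311d, 6fe7, 9ea3, a1e7, a8e1, b80c, bda8, c2b2, d681, f918} — 11 commits.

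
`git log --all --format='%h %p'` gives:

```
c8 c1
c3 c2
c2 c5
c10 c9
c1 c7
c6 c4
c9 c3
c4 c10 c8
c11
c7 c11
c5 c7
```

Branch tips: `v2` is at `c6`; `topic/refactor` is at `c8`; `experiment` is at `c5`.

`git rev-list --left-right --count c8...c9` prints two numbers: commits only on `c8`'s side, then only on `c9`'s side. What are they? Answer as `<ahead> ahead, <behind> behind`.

Reachable from c8: {c1, c11, c7, c8}.
Reachable from c9: {c11, c2, c3, c5, c7, c9}.
Only in c8's history (ahead): {c1, c8} — 2.
Only in c9's history (behind): {c2, c3, c5, c9} — 4.

2 ahead, 4 behind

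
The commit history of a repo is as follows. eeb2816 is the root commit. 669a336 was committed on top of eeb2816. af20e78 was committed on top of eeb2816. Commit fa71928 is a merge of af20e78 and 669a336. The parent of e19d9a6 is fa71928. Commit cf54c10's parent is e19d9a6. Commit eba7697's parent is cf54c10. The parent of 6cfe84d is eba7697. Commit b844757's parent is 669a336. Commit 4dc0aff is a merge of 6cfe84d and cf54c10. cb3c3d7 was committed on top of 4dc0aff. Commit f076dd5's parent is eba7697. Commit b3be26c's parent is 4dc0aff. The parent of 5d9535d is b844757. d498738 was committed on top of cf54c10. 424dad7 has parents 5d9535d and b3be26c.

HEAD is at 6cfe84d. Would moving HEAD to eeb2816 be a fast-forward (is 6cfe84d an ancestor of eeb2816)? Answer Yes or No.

No

A fast-forward from 6cfe84d to eeb2816 is possible iff 6cfe84d is an ancestor of eeb2816.
Ancestors of eeb2816: {eeb2816}.
6cfe84d is not among them, so fast-forward is not possible.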